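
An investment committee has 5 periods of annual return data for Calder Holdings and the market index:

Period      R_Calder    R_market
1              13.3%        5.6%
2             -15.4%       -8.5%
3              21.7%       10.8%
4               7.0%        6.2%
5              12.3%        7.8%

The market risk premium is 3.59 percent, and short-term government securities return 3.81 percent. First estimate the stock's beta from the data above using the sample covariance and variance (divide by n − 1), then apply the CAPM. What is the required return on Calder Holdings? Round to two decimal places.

Mean R_i = (13.3 − 15.4 + 21.7 + 7.0 + 12.3) / 5 = 7.7800%
Mean R_m = (5.6 − 8.5 + 10.8 + 6.2 + 7.8) / 5 = 4.3800%
Σ(R_i − R̄_i)(R_m − R̄_m) = 408.6980  ⇒  Cov = 408.6980 / 4 = 102.1745
Σ(R_m − R̄_m)² = 223.6080  ⇒  Var(R_m) = 223.6080 / 4 = 55.9020
β = Cov / Var(R_m) = 102.1745 / 55.9020 = 1.8277
E(R) = R_f + β × MRP = 3.81% + 1.8277 × 3.59% = 10.37%

10.37%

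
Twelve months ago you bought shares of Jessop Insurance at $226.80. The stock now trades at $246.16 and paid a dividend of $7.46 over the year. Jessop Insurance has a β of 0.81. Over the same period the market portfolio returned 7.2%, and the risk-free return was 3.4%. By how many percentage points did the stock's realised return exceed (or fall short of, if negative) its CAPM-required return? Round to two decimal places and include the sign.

+5.35%

Realised HPR = (P1 + D1 − P0) / P0 = (246.16 + 7.46 − 226.80) / 226.80 = 26.82 / 226.80 = 11.8254%
MRP = 7.2% − 3.4% = 3.80%
CAPM required = R_f + β·MRP = 3.4% + 0.81 × 3.8% = 6.4780%
α = realised − required = 11.8254% − 6.4780% = +5.35%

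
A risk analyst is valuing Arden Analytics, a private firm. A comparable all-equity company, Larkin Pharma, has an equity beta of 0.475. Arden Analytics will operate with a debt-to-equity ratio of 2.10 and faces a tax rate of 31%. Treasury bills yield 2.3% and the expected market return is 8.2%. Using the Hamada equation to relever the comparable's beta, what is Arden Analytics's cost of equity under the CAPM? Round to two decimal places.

β_L = β_U × [1 + (1 − t)(D/E)] = 0.475 × [1 + (1 − 0.31) × 2.10]
    = 0.475 × [1 + 0.69 × 2.10] = 0.475 × 2.4490 = 1.1633
MRP = 8.2% − 2.3% = 5.90%
E(R) = R_f + β_L × MRP = 2.3% + 1.1633 × 5.9% = 9.16%

9.16%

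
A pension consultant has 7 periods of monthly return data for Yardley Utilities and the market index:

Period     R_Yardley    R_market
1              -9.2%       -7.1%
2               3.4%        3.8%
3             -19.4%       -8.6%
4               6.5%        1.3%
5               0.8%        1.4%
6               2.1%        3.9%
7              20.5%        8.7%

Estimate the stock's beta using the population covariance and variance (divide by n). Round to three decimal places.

1.894

Mean R_i = (-9.2 + 3.4 − 19.4 + 6.5 + 0.8 + 2.1 + 20.5) / 7 = 0.6714%
Mean R_m = (-7.1 + 3.8 − 8.6 + 1.3 + 1.4 + 3.9 + 8.7) / 7 = 0.4857%
Σ(R_i − R̄_i)(R_m − R̄_m) = 438.9071  ⇒  Cov = 438.9071 / 7 = 62.7010
Σ(R_m − R̄_m)² = 231.7086  ⇒  Var(R_m) = 231.7086 / 7 = 33.1012
β = Cov / Var(R_m) = 62.7010 / 33.1012 = 1.8942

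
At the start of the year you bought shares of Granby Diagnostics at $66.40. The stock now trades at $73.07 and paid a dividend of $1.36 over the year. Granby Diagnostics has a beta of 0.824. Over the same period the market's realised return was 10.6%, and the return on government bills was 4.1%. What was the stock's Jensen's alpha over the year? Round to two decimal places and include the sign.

Realised HPR = (P1 + D1 − P0) / P0 = (73.07 + 1.36 − 66.40) / 66.40 = 8.03 / 66.40 = 12.0934%
MRP = 10.6% − 4.1% = 6.50%
CAPM required = R_f + β·MRP = 4.1% + 0.824 × 6.5% = 9.4560%
α = realised − required = 12.0934% − 9.4560% = +2.64%

+2.64%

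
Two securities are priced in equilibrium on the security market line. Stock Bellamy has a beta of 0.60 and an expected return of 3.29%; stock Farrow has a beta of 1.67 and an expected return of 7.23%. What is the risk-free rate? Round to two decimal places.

1.08%

Both satisfy E(R) = R_f + β·MRP, so the slope of the SML is
MRP = (7.23% − 3.29%) / (1.67 − 0.60) = 3.94% / 1.07 = 3.6822%
R_f = E(R_Bellamy) − β_Bellamy·MRP = 3.29% − 0.60 × 3.6822% = 1.0807%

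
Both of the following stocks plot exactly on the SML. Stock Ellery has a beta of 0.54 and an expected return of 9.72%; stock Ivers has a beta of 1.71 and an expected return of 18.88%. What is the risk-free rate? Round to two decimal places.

5.49%

Both satisfy E(R) = R_f + β·MRP, so the slope of the SML is
MRP = (18.88% − 9.72%) / (1.71 − 0.54) = 9.16% / 1.17 = 7.8291%
R_f = E(R_Ellery) − β_Ellery·MRP = 9.72% − 0.54 × 7.8291% = 5.4923%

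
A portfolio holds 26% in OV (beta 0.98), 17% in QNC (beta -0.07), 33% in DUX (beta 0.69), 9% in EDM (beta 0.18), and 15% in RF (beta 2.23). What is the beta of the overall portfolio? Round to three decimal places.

0.821

β_P = Σ w_i β_i = 0.26×0.98 + 0.17×-0.07 + 0.33×0.69 + 0.09×0.18 + 0.15×2.23 = 0.8213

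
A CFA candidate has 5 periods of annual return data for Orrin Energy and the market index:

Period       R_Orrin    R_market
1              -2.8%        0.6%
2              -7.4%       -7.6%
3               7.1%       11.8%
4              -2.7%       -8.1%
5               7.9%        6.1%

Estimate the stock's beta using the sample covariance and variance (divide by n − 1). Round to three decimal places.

Mean R_i = (-2.8 − 7.4 + 7.1 − 2.7 + 7.9) / 5 = 0.4200%
Mean R_m = (0.6 − 7.6 + 11.8 − 8.1 + 6.1) / 5 = 0.5600%
Σ(R_i − R̄_i)(R_m − R̄_m) = 207.2240  ⇒  Cov = 207.2240 / 4 = 51.8060
Σ(R_m − R̄_m)² = 298.6120  ⇒  Var(R_m) = 298.6120 / 4 = 74.6530
β = Cov / Var(R_m) = 51.8060 / 74.6530 = 0.6940

0.694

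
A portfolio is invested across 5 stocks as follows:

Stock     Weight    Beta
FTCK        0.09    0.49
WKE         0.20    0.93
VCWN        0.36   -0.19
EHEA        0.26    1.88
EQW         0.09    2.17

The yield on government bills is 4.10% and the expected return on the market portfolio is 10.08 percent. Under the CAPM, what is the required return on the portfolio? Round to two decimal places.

9.16%

β_P = Σ w_i β_i = 0.09×0.49 + 0.20×0.93 + 0.36×-0.19 + 0.26×1.88 + 0.09×2.17 = 0.8458
MRP = 10.08% − 4.10% = 5.98%
E(R_P) = R_f + β_P × MRP = 4.10% + 0.8458 × 5.98% = 9.16%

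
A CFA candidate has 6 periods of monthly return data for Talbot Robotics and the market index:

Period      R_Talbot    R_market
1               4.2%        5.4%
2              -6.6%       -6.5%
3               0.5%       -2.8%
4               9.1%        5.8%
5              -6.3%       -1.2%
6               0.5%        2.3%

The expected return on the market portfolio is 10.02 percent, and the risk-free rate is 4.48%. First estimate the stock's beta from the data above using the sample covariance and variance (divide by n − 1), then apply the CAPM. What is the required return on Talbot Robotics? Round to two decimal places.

Mean R_i = (4.2 − 6.6 + 0.5 + 9.1 − 6.3 + 0.5) / 6 = 0.2333%
Mean R_m = (5.4 − 6.5 − 2.8 + 5.8 − 1.2 + 2.3) / 6 = 0.5000%
Σ(R_i − R̄_i)(R_m − R̄_m) = 124.9700  ⇒  Cov = 124.9700 / 5 = 24.9940
Σ(R_m − R̄_m)² = 118.1200  ⇒  Var(R_m) = 118.1200 / 5 = 23.6240
β = Cov / Var(R_m) = 24.9940 / 23.6240 = 1.0580
MRP = 10.02% − 4.48% = 5.54%
E(R) = R_f + β × MRP = 4.48% + 1.0580 × 5.54% = 10.34%

10.34%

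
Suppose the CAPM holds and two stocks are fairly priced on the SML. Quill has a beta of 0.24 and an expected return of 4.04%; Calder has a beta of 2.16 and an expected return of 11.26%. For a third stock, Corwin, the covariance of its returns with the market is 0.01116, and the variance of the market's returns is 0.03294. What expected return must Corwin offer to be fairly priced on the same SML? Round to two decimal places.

MRP = (11.26% − 4.04%) / (2.16 − 0.24) = 3.7604%
R_f = 4.04% − 0.24 × 3.7604% = 3.1375%
β_Corwin = Cov / Var(R_m) = 0.01116 / 0.03294 = 0.3388
E(R_Corwin) = R_f + β × MRP = 3.1375% + 0.3388 × 3.7604% = 4.41%

4.41%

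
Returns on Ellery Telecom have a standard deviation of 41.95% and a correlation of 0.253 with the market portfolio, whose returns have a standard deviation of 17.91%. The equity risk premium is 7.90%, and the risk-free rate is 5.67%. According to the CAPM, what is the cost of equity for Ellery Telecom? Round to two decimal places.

10.35%

β = ρ × σ_i / σ_m = 0.253 × 41.95% / 17.91% = 0.5926
E(R) = 5.67% + 0.5926 × 7.90% = 10.35%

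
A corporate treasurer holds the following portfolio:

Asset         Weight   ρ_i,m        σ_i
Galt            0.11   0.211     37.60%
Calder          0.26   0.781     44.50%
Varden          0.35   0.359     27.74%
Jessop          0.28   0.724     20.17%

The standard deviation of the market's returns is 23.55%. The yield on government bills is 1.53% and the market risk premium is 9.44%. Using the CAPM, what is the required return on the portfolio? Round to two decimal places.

8.54%

β_Galt = 0.211 × 37.60% / 23.55% = 0.3369
β_Calder = 0.781 × 44.50% / 23.55% = 1.4758
β_Varden = 0.359 × 27.74% / 23.55% = 0.4229
β_Jessop = 0.724 × 20.17% / 23.55% = 0.6201
β_P = Σ w_i β_i = 0.11×0.3369 + 0.26×1.4758 + 0.35×0.4229 + 0.28×0.6201 = 0.7424
E(R_P) = R_f + β_P × MRP = 1.53% + 0.7424 × 9.44% = 8.54%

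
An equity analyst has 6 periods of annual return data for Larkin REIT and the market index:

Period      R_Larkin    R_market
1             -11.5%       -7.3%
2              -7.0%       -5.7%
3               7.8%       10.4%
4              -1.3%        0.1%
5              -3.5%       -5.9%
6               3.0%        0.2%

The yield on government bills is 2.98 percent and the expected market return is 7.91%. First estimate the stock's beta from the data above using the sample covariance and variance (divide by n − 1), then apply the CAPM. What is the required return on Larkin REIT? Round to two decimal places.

Mean R_i = (-11.5 − 7.0 + 7.8 − 1.3 − 3.5 + 3.0) / 6 = -2.0833%
Mean R_m = (-7.3 − 5.7 + 10.4 + 0.1 − 5.9 + 0.2) / 6 = -1.3667%
Σ(R_i − R̄_i)(R_m − R̄_m) = 209.0067  ⇒  Cov = 209.0067 / 5 = 41.8013
Σ(R_m − R̄_m)² = 217.5933  ⇒  Var(R_m) = 217.5933 / 5 = 43.5187
β = Cov / Var(R_m) = 41.8013 / 43.5187 = 0.9605
MRP = 7.91% − 2.98% = 4.93%
E(R) = R_f + β × MRP = 2.98% + 0.9605 × 4.93% = 7.72%

7.72%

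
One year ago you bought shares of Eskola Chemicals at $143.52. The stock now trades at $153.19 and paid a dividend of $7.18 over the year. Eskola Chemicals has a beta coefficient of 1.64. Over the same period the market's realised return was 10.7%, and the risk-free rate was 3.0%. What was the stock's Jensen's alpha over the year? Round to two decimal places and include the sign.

Realised HPR = (P1 + D1 − P0) / P0 = (153.19 + 7.18 − 143.52) / 143.52 = 16.85 / 143.52 = 11.7405%
MRP = 10.7% − 3.0% = 7.70%
CAPM required = R_f + β·MRP = 3.0% + 1.64 × 7.7% = 15.6280%
α = realised − required = 11.7405% − 15.6280% = -3.89%

-3.89%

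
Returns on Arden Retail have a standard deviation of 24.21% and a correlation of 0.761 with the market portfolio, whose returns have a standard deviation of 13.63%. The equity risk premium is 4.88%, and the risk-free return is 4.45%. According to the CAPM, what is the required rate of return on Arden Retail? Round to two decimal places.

β = ρ × σ_i / σ_m = 0.761 × 24.21% / 13.63% = 1.3517
E(R) = 4.45% + 1.3517 × 4.88% = 11.05%

11.05%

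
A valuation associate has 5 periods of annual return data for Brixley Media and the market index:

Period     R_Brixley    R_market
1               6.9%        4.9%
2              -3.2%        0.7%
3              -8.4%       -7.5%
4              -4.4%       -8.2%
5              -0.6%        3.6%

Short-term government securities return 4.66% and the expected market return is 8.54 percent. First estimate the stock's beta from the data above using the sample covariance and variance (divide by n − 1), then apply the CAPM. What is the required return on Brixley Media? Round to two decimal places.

Mean R_i = (6.9 − 3.2 − 8.4 − 4.4 − 0.6) / 5 = -1.9400%
Mean R_m = (4.9 + 0.7 − 7.5 − 8.2 + 3.6) / 5 = -1.3000%
Σ(R_i − R̄_i)(R_m − R̄_m) = 115.8800  ⇒  Cov = 115.8800 / 4 = 28.9700
Σ(R_m − R̄_m)² = 152.5000  ⇒  Var(R_m) = 152.5000 / 4 = 38.1250
β = Cov / Var(R_m) = 28.9700 / 38.1250 = 0.7599
MRP = 8.54% − 4.66% = 3.88%
E(R) = R_f + β × MRP = 4.66% + 0.7599 × 3.88% = 7.61%

7.61%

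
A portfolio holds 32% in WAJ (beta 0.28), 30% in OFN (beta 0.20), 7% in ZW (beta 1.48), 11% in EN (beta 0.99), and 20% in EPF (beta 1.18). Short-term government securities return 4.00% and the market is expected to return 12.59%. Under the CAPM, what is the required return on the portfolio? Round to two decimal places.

β_P = Σ w_i β_i = 0.32×0.28 + 0.30×0.20 + 0.07×1.48 + 0.11×0.99 + 0.20×1.18 = 0.5981
MRP = 12.59% − 4.00% = 8.59%
E(R_P) = R_f + β_P × MRP = 4.00% + 0.5981 × 8.59% = 9.14%

9.14%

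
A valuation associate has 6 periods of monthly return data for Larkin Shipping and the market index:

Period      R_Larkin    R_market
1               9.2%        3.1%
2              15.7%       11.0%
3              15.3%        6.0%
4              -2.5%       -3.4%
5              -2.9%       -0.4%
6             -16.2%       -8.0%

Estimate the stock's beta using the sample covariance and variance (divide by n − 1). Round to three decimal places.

1.761

Mean R_i = (9.2 + 15.7 + 15.3 − 2.5 − 2.9 − 16.2) / 6 = 3.1000%
Mean R_m = (3.1 + 11.0 + 6.0 − 3.4 − 0.4 − 8.0) / 6 = 1.3833%
Σ(R_i − R̄_i)(R_m − R̄_m) = 406.5500  ⇒  Cov = 406.5500 / 5 = 81.3100
Σ(R_m − R̄_m)² = 230.8483  ⇒  Var(R_m) = 230.8483 / 5 = 46.1697
β = Cov / Var(R_m) = 81.3100 / 46.1697 = 1.7611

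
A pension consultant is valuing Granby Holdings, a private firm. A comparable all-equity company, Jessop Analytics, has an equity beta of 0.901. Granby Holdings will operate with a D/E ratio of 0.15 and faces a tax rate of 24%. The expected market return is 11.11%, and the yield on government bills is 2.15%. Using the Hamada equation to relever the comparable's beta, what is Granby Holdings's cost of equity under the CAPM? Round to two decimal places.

11.14%

β_L = β_U × [1 + (1 − t)(D/E)] = 0.901 × [1 + (1 − 0.24) × 0.15]
    = 0.901 × [1 + 0.76 × 0.15] = 0.901 × 1.1140 = 1.0037
MRP = 11.11% − 2.15% = 8.96%
E(R) = R_f + β_L × MRP = 2.15% + 1.0037 × 8.96% = 11.14%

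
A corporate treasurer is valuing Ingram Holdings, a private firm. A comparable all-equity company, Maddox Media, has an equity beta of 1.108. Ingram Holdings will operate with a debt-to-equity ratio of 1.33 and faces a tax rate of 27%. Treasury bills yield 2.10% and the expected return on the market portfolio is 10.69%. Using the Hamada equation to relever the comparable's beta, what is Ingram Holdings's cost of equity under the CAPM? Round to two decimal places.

β_L = β_U × [1 + (1 − t)(D/E)] = 1.108 × [1 + (1 − 0.27) × 1.33]
    = 1.108 × [1 + 0.73 × 1.33] = 1.108 × 1.9709 = 2.1838
MRP = 10.69% − 2.10% = 8.59%
E(R) = R_f + β_L × MRP = 2.10% + 2.1838 × 8.59% = 20.86%

20.86%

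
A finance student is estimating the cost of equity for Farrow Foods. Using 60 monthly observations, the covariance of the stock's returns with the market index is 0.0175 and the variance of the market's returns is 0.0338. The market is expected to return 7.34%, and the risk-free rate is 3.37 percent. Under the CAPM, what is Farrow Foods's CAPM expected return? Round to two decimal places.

β = Cov(R_i, R_m) / Var(R_m) = 0.0175 / 0.0338 = 0.5178
MRP = 7.34% − 3.37% = 3.97%
E(R) = R_f + β × MRP = 3.37% + 0.5178 × 3.97% = 5.43%

5.43%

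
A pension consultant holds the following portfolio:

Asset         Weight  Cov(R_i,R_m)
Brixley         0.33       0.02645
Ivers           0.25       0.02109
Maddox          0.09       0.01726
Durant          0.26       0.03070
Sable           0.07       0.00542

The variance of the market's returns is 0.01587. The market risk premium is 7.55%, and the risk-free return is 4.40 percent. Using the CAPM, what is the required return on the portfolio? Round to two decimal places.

15.78%

β_Brixley = 0.02645 / 0.01587 = 1.6667
β_Ivers = 0.02109 / 0.01587 = 1.3289
β_Maddox = 0.01726 / 0.01587 = 1.0876
β_Durant = 0.03070 / 0.01587 = 1.9345
β_Sable = 0.00542 / 0.01587 = 0.3415
β_P = Σ w_i β_i = 0.33×1.6667 + 0.25×1.3289 + 0.09×1.0876 + 0.26×1.9345 + 0.07×0.3415 = 1.5070
E(R_P) = R_f + β_P × MRP = 4.40% + 1.5070 × 7.55% = 15.78%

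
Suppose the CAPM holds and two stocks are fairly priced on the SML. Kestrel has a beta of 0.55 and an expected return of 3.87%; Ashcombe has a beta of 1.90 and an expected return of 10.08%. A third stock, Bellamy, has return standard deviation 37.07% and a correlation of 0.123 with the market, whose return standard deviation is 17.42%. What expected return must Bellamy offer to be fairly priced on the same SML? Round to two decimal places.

MRP = (10.08% − 3.87%) / (1.90 − 0.55) = 4.6000%
R_f = 3.87% − 0.55 × 4.6000% = 1.3400%
β_Bellamy = ρ·σ_i/σ_m = 0.123 × 37.07 / 17.42 = 0.2617
E(R_Bellamy) = R_f + β × MRP = 1.3400% + 0.2617 × 4.6000% = 2.54%

2.54%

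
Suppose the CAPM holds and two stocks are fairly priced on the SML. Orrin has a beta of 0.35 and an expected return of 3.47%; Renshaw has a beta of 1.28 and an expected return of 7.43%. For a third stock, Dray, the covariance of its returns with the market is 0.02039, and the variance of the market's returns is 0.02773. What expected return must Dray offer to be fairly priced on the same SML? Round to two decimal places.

5.11%

MRP = (7.43% − 3.47%) / (1.28 − 0.35) = 4.2581%
R_f = 3.47% − 0.35 × 4.2581% = 1.9797%
β_Dray = Cov / Var(R_m) = 0.02039 / 0.02773 = 0.7353
E(R_Dray) = R_f + β × MRP = 1.9797% + 0.7353 × 4.2581% = 5.11%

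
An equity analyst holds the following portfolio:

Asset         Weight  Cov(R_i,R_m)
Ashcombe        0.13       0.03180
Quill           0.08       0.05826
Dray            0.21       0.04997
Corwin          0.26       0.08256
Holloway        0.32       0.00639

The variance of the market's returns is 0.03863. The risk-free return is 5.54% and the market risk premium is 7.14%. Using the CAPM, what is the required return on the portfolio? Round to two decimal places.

β_Ashcombe = 0.03180 / 0.03863 = 0.8232
β_Quill = 0.05826 / 0.03863 = 1.5082
β_Dray = 0.04997 / 0.03863 = 1.2936
β_Corwin = 0.08256 / 0.03863 = 2.1372
β_Holloway = 0.00639 / 0.03863 = 0.1654
β_P = Σ w_i β_i = 0.13×0.8232 + 0.08×1.5082 + 0.21×1.2936 + 0.26×2.1372 + 0.32×0.1654 = 1.1079
E(R_P) = R_f + β_P × MRP = 5.54% + 1.1079 × 7.14% = 13.45%

13.45%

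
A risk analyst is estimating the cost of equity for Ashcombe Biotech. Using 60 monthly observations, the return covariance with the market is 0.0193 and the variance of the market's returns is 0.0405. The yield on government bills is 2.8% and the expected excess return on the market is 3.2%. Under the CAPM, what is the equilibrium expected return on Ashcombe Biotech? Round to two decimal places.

β = Cov(R_i, R_m) / Var(R_m) = 0.0193 / 0.0405 = 0.4765
E(R) = R_f + β × MRP = 2.8% + 0.4765 × 3.2% = 4.32%

4.32%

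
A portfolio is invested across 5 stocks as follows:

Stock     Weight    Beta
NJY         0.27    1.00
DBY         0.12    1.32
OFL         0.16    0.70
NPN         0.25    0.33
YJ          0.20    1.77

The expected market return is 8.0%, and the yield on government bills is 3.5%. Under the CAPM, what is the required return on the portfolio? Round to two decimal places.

7.90%

β_P = Σ w_i β_i = 0.27×1.00 + 0.12×1.32 + 0.16×0.70 + 0.25×0.33 + 0.20×1.77 = 0.9769
MRP = 8.0% − 3.5% = 4.50%
E(R_P) = R_f + β_P × MRP = 3.5% + 0.9769 × 4.5% = 7.90%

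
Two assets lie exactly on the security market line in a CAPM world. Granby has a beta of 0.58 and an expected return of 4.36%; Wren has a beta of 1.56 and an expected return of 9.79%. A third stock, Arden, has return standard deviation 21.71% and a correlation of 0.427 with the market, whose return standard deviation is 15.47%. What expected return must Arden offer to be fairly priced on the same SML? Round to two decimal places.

4.47%

MRP = (9.79% − 4.36%) / (1.56 − 0.58) = 5.5408%
R_f = 4.36% − 0.58 × 5.5408% = 1.1463%
β_Arden = ρ·σ_i/σ_m = 0.427 × 21.71 / 15.47 = 0.5992
E(R_Arden) = R_f + β × MRP = 1.1463% + 0.5992 × 5.5408% = 4.47%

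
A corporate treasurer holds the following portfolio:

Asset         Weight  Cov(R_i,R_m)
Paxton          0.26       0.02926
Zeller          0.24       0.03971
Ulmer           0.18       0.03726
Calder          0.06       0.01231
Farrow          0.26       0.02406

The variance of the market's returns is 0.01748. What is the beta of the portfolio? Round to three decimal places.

β_Paxton = 0.02926 / 0.01748 = 1.6739
β_Zeller = 0.03971 / 0.01748 = 2.2717
β_Ulmer = 0.03726 / 0.01748 = 2.1316
β_Calder = 0.01231 / 0.01748 = 0.7042
β_Farrow = 0.02406 / 0.01748 = 1.3764
β_P = Σ w_i β_i = 0.26×1.6739 + 0.24×2.2717 + 0.18×2.1316 + 0.06×0.7042 + 0.26×1.3764 = 1.7642

1.764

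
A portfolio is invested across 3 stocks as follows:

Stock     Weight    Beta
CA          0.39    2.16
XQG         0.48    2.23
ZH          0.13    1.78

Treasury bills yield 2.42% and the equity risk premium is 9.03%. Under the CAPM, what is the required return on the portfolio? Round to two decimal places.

β_P = Σ w_i β_i = 0.39×2.16 + 0.48×2.23 + 0.13×1.78 = 2.1442
E(R_P) = R_f + β_P × MRP = 2.42% + 2.1442 × 9.03% = 21.78%

21.78%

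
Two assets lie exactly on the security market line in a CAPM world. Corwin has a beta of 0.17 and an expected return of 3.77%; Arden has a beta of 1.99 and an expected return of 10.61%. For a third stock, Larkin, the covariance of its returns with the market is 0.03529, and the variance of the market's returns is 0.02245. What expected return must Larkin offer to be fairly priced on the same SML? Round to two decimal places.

9.04%

MRP = (10.61% − 3.77%) / (1.99 − 0.17) = 3.7582%
R_f = 3.77% − 0.17 × 3.7582% = 3.1311%
β_Larkin = Cov / Var(R_m) = 0.03529 / 0.02245 = 1.5719
E(R_Larkin) = R_f + β × MRP = 3.1311% + 1.5719 × 3.7582% = 9.04%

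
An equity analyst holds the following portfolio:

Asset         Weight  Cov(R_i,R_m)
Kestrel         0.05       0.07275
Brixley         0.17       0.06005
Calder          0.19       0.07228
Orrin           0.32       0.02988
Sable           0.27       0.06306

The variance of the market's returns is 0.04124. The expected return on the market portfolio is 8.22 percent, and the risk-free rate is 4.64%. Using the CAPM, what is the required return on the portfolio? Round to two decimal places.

9.34%

β_Kestrel = 0.07275 / 0.04124 = 1.7641
β_Brixley = 0.06005 / 0.04124 = 1.4561
β_Calder = 0.07228 / 0.04124 = 1.7527
β_Orrin = 0.02988 / 0.04124 = 0.7245
β_Sable = 0.06306 / 0.04124 = 1.5291
β_P = Σ w_i β_i = 0.05×1.7641 + 0.17×1.4561 + 0.19×1.7527 + 0.32×0.7245 + 0.27×1.5291 = 1.3135
MRP = 8.22% − 4.64% = 3.58%
E(R_P) = R_f + β_P × MRP = 4.64% + 1.3135 × 3.58% = 9.34%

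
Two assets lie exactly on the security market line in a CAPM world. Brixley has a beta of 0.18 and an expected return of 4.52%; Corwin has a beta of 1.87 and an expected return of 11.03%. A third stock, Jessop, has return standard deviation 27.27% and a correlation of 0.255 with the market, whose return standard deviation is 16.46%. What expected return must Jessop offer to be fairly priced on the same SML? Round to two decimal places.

5.45%

MRP = (11.03% − 4.52%) / (1.87 − 0.18) = 3.8521%
R_f = 4.52% − 0.18 × 3.8521% = 3.8266%
β_Jessop = ρ·σ_i/σ_m = 0.255 × 27.27 / 16.46 = 0.4225
E(R_Jessop) = R_f + β × MRP = 3.8266% + 0.4225 × 3.8521% = 5.45%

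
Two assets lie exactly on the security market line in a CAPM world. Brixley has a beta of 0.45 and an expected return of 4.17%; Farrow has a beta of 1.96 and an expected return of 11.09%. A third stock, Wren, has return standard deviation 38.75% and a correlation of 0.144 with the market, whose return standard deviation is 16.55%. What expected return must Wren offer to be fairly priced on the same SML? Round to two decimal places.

MRP = (11.09% − 4.17%) / (1.96 − 0.45) = 4.5828%
R_f = 4.17% − 0.45 × 4.5828% = 2.1077%
β_Wren = ρ·σ_i/σ_m = 0.144 × 38.75 / 16.55 = 0.3372
E(R_Wren) = R_f + β × MRP = 2.1077% + 0.3372 × 4.5828% = 3.65%

3.65%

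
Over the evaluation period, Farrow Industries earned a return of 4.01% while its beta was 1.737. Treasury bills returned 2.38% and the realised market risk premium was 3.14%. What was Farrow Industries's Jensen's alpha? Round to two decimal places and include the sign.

-3.82%

CAPM benchmark = R_f + β(R_m − R_f) = 2.38% + 1.737 × 3.14% = 7.83418%
α = actual − benchmark = 4.01% − 7.83418% = -3.82%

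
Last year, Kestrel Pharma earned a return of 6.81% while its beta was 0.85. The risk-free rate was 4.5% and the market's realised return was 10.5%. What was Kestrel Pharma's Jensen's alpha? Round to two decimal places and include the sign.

Market excess return = 10.5% − 4.5% = 6.00%
CAPM benchmark = R_f + β(R_m − R_f) = 4.5% + 0.85 × 6.0% = 9.6000%
α = actual − benchmark = 6.81% − 9.6000% = -2.79%

-2.79%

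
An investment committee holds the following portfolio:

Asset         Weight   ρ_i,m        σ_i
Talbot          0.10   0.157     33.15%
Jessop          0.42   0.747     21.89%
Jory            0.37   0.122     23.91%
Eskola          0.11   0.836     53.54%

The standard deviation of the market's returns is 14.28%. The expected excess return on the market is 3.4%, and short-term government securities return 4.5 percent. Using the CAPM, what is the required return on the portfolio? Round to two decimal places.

β_Talbot = 0.157 × 33.15% / 14.28% = 0.3645
β_Jessop = 0.747 × 21.89% / 14.28% = 1.1451
β_Jory = 0.122 × 23.91% / 14.28% = 0.2043
β_Eskola = 0.836 × 53.54% / 14.28% = 3.1344
β_P = Σ w_i β_i = 0.10×0.3645 + 0.42×1.1451 + 0.37×0.2043 + 0.11×3.1344 = 0.9378
E(R_P) = R_f + β_P × MRP = 4.5% + 0.9378 × 3.4% = 7.69%

7.69%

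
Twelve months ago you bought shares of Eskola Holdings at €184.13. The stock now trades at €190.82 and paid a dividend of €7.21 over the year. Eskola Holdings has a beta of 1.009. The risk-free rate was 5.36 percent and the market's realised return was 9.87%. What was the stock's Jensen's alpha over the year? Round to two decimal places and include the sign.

-2.36%

Realised HPR = (P1 + D1 − P0) / P0 = (190.82 + 7.21 − 184.13) / 184.13 = 13.90 / 184.13 = 7.5490%
MRP = 9.87% − 5.36% = 4.51%
CAPM required = R_f + β·MRP = 5.36% + 1.009 × 4.51% = 9.91059%
α = realised − required = 7.5490% − 9.91059% = -2.36%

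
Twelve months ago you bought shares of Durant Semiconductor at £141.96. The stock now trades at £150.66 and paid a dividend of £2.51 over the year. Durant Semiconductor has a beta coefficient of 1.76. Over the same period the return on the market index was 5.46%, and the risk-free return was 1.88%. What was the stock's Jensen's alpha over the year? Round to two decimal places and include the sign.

-0.28%

Realised HPR = (P1 + D1 − P0) / P0 = (150.66 + 2.51 − 141.96) / 141.96 = 11.21 / 141.96 = 7.8966%
MRP = 5.46% − 1.88% = 3.58%
CAPM required = R_f + β·MRP = 1.88% + 1.76 × 3.58% = 8.1808%
α = realised − required = 7.8966% − 8.1808% = -0.28%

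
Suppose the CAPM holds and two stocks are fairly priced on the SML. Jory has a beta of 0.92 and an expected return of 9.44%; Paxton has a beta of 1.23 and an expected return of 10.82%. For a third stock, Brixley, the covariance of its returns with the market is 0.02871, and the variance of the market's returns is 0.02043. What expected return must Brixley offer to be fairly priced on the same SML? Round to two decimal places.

11.60%

MRP = (10.82% − 9.44%) / (1.23 − 0.92) = 4.4516%
R_f = 9.44% − 0.92 × 4.4516% = 5.3445%
β_Brixley = Cov / Var(R_m) = 0.02871 / 0.02043 = 1.4053
E(R_Brixley) = R_f + β × MRP = 5.3445% + 1.4053 × 4.4516% = 11.60%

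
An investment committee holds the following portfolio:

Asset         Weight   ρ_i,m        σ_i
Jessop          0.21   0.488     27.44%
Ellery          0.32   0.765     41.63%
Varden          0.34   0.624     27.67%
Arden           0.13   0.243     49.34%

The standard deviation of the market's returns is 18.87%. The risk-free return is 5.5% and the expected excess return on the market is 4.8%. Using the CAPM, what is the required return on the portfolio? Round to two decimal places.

β_Jessop = 0.488 × 27.44% / 18.87% = 0.7096
β_Ellery = 0.765 × 41.63% / 18.87% = 1.6877
β_Varden = 0.624 × 27.67% / 18.87% = 0.9150
β_Arden = 0.243 × 49.34% / 18.87% = 0.6354
β_P = Σ w_i β_i = 0.21×0.7096 + 0.32×1.6877 + 0.34×0.9150 + 0.13×0.6354 = 1.0828
E(R_P) = R_f + β_P × MRP = 5.5% + 1.0828 × 4.8% = 10.70%

10.70%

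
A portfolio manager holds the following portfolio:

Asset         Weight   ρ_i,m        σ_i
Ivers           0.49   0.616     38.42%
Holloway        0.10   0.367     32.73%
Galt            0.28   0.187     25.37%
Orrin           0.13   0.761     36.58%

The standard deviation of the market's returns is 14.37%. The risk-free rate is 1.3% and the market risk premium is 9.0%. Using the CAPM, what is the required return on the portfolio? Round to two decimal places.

β_Ivers = 0.616 × 38.42% / 14.37% = 1.6470
β_Holloway = 0.367 × 32.73% / 14.37% = 0.8359
β_Galt = 0.187 × 25.37% / 14.37% = 0.3301
β_Orrin = 0.761 × 36.58% / 14.37% = 1.9372
β_P = Σ w_i β_i = 0.49×1.6470 + 0.10×0.8359 + 0.28×0.3301 + 0.13×1.9372 = 1.2349
E(R_P) = R_f + β_P × MRP = 1.3% + 1.2349 × 9.0% = 12.41%

12.41%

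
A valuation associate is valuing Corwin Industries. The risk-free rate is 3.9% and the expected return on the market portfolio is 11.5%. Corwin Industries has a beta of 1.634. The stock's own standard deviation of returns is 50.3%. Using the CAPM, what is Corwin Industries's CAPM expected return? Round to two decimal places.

Market risk premium = E(R_m) − R_f = 11.5% − 3.9% = 7.60%
E(R) = R_f + β × MRP = 3.9% + 1.634 × 7.6% = 16.32%

16.32%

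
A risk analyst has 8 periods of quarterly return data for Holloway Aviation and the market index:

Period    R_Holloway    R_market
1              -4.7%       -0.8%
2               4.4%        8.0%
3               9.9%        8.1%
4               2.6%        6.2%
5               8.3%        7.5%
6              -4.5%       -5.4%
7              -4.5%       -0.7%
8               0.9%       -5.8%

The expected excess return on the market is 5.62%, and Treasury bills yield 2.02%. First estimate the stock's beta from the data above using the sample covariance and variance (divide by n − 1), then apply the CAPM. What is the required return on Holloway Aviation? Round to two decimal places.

6.34%

Mean R_i = (-4.7 + 4.4 + 9.9 + 2.6 + 8.3 − 4.5 − 4.5 + 0.9) / 8 = 1.5500%
Mean R_m = (-0.8 + 8.0 + 8.1 + 6.2 + 7.5 − 5.4 − 0.7 − 5.8) / 8 = 2.1375%
Σ(R_i − R̄_i)(R_m − R̄_m) = 193.2450  ⇒  Cov = 193.2450 / 7 = 27.6064
Σ(R_m − R̄_m)² = 251.6788  ⇒  Var(R_m) = 251.6788 / 7 = 35.9541
β = Cov / Var(R_m) = 27.6064 / 35.9541 = 0.7678
E(R) = R_f + β × MRP = 2.02% + 0.7678 × 5.62% = 6.34%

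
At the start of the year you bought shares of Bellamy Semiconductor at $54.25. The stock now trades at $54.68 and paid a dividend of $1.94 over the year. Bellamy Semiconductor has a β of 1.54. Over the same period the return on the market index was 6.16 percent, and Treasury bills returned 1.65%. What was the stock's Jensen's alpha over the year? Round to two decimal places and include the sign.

Realised HPR = (P1 + D1 − P0) / P0 = (54.68 + 1.94 − 54.25) / 54.25 = 2.37 / 54.25 = 4.3687%
MRP = 6.16% − 1.65% = 4.51%
CAPM required = R_f + β·MRP = 1.65% + 1.54 × 4.51% = 8.5954%
α = realised − required = 4.3687% − 8.5954% = -4.23%

-4.23%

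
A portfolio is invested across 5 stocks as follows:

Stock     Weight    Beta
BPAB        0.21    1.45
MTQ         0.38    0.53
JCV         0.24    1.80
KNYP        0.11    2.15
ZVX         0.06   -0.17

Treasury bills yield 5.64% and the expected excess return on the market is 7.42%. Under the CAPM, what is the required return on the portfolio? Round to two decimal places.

14.28%

β_P = Σ w_i β_i = 0.21×1.45 + 0.38×0.53 + 0.24×1.80 + 0.11×2.15 + 0.06×-0.17 = 1.1642
E(R_P) = R_f + β_P × MRP = 5.64% + 1.1642 × 7.42% = 14.28%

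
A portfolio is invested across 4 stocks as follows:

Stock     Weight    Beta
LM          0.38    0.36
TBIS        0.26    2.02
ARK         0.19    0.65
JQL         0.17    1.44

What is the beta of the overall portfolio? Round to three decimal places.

1.030

β_P = Σ w_i β_i = 0.38×0.36 + 0.26×2.02 + 0.19×0.65 + 0.17×1.44 = 1.0303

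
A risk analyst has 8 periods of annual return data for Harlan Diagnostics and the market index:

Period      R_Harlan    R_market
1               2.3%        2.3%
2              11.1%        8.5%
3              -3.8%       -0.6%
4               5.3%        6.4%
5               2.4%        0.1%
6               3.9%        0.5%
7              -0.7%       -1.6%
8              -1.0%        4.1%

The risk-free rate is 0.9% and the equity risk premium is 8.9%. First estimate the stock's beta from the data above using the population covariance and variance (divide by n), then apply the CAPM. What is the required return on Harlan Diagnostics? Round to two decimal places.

9.51%

Mean R_i = (2.3 + 11.1 − 3.8 + 5.3 + 2.4 + 3.9 − 0.7 − 1.0) / 8 = 2.4375%
Mean R_m = (2.3 + 8.5 − 0.6 + 6.4 + 0.1 + 0.5 − 1.6 + 4.1) / 8 = 2.4625%
Σ(R_i − R̄_i)(R_m − R̄_m) = 87.0313  ⇒  Cov = 87.0313 / 8 = 10.8789
Σ(R_m − R̄_m)² = 89.9788  ⇒  Var(R_m) = 89.9788 / 8 = 11.2474
β = Cov / Var(R_m) = 10.8789 / 11.2474 = 0.9672
E(R) = R_f + β × MRP = 0.9% + 0.9672 × 8.9% = 9.51%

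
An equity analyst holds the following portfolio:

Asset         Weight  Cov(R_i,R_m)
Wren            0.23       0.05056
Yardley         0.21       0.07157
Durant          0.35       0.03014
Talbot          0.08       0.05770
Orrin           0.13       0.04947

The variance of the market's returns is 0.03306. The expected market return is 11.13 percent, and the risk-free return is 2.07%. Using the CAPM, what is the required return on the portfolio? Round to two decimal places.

15.29%

β_Wren = 0.05056 / 0.03306 = 1.5293
β_Yardley = 0.07157 / 0.03306 = 2.1649
β_Durant = 0.03014 / 0.03306 = 0.9117
β_Talbot = 0.05770 / 0.03306 = 1.7453
β_Orrin = 0.04947 / 0.03306 = 1.4964
β_P = Σ w_i β_i = 0.23×1.5293 + 0.21×2.1649 + 0.35×0.9117 + 0.08×1.7453 + 0.13×1.4964 = 1.4596
MRP = 11.13% − 2.07% = 9.06%
E(R_P) = R_f + β_P × MRP = 2.07% + 1.4596 × 9.06% = 15.29%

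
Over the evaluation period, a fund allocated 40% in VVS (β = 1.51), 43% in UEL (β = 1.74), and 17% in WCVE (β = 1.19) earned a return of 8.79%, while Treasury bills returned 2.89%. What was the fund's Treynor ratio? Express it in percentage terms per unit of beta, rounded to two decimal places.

3.80%

β_P = 0.40×1.51 + 0.43×1.74 + 0.17×1.19 = 1.5545
Treynor = (R_P − R_f) / β_P = (8.79% − 2.89%) / 1.5545 = 5.90% / 1.5545 = 3.80%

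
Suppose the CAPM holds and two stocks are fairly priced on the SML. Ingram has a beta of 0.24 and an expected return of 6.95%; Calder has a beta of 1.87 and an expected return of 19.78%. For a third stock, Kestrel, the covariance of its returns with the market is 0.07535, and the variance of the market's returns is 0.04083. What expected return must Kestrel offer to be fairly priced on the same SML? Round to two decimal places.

19.59%

MRP = (19.78% − 6.95%) / (1.87 − 0.24) = 7.8712%
R_f = 6.95% − 0.24 × 7.8712% = 5.0609%
β_Kestrel = Cov / Var(R_m) = 0.07535 / 0.04083 = 1.8455
E(R_Kestrel) = R_f + β × MRP = 5.0609% + 1.8455 × 7.8712% = 19.59%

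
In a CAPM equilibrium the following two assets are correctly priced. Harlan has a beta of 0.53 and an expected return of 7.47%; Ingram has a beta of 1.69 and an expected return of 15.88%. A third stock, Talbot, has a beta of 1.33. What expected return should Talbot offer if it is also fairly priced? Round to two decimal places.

MRP (SML slope) = (15.88% − 7.47%) / (1.69 − 0.53) = 8.41% / 1.16 = 7.2500%
R_f (intercept) = 7.47% − 0.53 × 7.2500% = 3.6275%
E(R_Talbot) = R_f + β × MRP = 3.6275% + 1.33 × 7.2500% = 13.27%

13.27%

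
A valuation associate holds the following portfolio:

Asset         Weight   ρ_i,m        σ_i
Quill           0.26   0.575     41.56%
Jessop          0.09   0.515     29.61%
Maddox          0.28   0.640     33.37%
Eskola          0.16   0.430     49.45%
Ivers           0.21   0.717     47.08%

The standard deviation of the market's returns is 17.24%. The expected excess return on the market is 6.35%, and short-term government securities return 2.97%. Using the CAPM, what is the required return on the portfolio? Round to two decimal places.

11.83%

β_Quill = 0.575 × 41.56% / 17.24% = 1.3861
β_Jessop = 0.515 × 29.61% / 17.24% = 0.8845
β_Maddox = 0.640 × 33.37% / 17.24% = 1.2388
β_Eskola = 0.430 × 49.45% / 17.24% = 1.2334
β_Ivers = 0.717 × 47.08% / 17.24% = 1.9580
β_P = Σ w_i β_i = 0.26×1.3861 + 0.09×0.8845 + 0.28×1.2388 + 0.16×1.2334 + 0.21×1.9580 = 1.3954
E(R_P) = R_f + β_P × MRP = 2.97% + 1.3954 × 6.35% = 11.83%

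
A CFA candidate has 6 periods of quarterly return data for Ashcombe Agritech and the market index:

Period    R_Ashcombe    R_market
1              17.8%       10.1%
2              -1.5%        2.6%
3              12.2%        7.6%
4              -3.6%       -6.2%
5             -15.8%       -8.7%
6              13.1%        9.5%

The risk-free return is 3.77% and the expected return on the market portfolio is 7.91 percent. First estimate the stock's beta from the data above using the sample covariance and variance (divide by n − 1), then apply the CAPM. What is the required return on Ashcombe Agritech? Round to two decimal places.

9.94%

Mean R_i = (17.8 − 1.5 + 12.2 − 3.6 − 15.8 + 13.1) / 6 = 3.7000%
Mean R_m = (10.1 + 2.6 + 7.6 − 6.2 − 8.7 + 9.5) / 6 = 2.4833%
Σ(R_i − R̄_i)(R_m − R̄_m) = 497.7000  ⇒  Cov = 497.7000 / 5 = 99.5400
Σ(R_m − R̄_m)² = 333.9083  ⇒  Var(R_m) = 333.9083 / 5 = 66.7817
β = Cov / Var(R_m) = 99.5400 / 66.7817 = 1.4905
MRP = 7.91% − 3.77% = 4.14%
E(R) = R_f + β × MRP = 3.77% + 1.4905 × 4.14% = 9.94%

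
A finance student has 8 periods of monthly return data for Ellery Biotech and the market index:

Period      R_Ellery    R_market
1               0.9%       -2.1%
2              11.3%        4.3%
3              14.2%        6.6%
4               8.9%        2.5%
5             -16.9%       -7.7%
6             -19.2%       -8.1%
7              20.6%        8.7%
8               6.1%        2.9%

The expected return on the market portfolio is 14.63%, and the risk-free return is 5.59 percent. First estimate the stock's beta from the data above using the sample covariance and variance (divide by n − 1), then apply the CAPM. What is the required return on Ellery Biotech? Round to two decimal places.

Mean R_i = (0.9 + 11.3 + 14.2 + 8.9 − 16.9 − 19.2 + 20.6 + 6.1) / 8 = 3.2375%
Mean R_m = (-2.1 + 4.3 + 6.6 + 2.5 − 7.7 − 8.1 + 8.7 + 2.9) / 8 = 0.8875%
Σ(R_i − R̄_i)(R_m − R̄_m) = 622.2438  ⇒  Cov = 622.2438 / 7 = 88.8920
Σ(R_m − R̄_m)² = 275.4088  ⇒  Var(R_m) = 275.4088 / 7 = 39.3441
β = Cov / Var(R_m) = 88.8920 / 39.3441 = 2.2593
MRP = 14.63% − 5.59% = 9.04%
E(R) = R_f + β × MRP = 5.59% + 2.2593 × 9.04% = 26.01%

26.01%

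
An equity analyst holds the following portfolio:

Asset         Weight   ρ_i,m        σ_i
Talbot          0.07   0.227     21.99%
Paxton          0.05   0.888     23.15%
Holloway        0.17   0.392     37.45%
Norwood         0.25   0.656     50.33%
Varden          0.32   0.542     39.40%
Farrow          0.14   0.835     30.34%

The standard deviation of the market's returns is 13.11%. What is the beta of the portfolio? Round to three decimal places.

1.717

β_Talbot = 0.227 × 21.99% / 13.11% = 0.3808
β_Paxton = 0.888 × 23.15% / 13.11% = 1.5681
β_Holloway = 0.392 × 37.45% / 13.11% = 1.1198
β_Norwood = 0.656 × 50.33% / 13.11% = 2.5184
β_Varden = 0.542 × 39.40% / 13.11% = 1.6289
β_Farrow = 0.835 × 30.34% / 13.11% = 1.9324
β_P = Σ w_i β_i = 0.07×0.3808 + 0.05×1.5681 + 0.17×1.1198 + 0.25×2.5184 + 0.32×1.6289 + 0.14×1.9324 = 1.7168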